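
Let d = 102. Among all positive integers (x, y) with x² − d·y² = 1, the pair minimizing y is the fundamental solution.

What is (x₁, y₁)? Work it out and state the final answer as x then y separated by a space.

d=102: √d = [10; 10,20] (ℓ=2, even), read p_1/q_1
k=0  a_k=10  p_k/q_k = 10/1
k=1  a_k=10  p_k/q_k = 101/10
fundamental: x₁=101, y₁=10  (since 10201 − 102·100 = 1)

101 10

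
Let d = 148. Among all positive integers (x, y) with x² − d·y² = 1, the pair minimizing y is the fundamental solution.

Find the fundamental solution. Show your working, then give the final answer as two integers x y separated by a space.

73 6

√148 → a₀=12, period (6,24); ℓ=2 even so k=1
i=0: a=12 ⇒ p=12, q=1
i=1: a=6 ⇒ p=73, q=6
→ (73, 6).  Check: 73²=5329, 148·6²=5328, difference 1.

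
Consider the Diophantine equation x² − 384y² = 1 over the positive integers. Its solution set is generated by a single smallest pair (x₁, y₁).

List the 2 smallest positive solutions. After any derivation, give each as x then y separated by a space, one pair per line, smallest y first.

4801 245
46099201 2352490

√384 = [19; 1,1,2,9,2,1,1,38, …], period ℓ=8 (even) → k=7
a_0=19:  p_0=19·1+0=19,  q_0=19·0+1=1
a_1=1:  p_1=1·19+1=20,  q_1=1·1+0=1
a_2=1:  p_2=1·20+19=39,  q_2=1·1+1=2
…
a_4=9:  p_4=9·98+39=921,  q_4=9·5+2=47
a_5=2:  p_5=2·921+98=1940,  q_5=2·47+5=99
a_6=1:  p_6=1·1940+921=2861,  q_6=1·99+47=146
a_7=1:  p_7=1·2861+1940=4801,  q_7=1·146+99=245
(x₁, y₁) = (4801, 245);  4801² − 384·245² = 1 ✓
(x_2, y_2) = (4801·4801 + 384·245·245, 4801·245 + 245·4801) = (46099201, 2352490)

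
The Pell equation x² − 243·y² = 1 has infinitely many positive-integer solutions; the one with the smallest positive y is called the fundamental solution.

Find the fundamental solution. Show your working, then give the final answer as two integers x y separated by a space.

70226 4505

√243 = [15; 1,1,2,3,15,3,2,1,1,30, …], period ℓ=10 (even) → k=9
a_0=15:  p_0=15·1+0=15,  q_0=15·0+1=1
a_1=1:  p_1=1·15+1=16,  q_1=1·1+0=1
a_2=1:  p_2=1·16+15=31,  q_2=1·1+1=2
a_3=2:  p_3=2·31+16=78,  q_3=2·2+1=5
a_4=3:  p_4=3·78+31=265,  q_4=3·5+2=17
…
a_7=2:  p_7=2·12424+4053=28901,  q_7=2·797+260=1854
a_8=1:  p_8=1·28901+12424=41325,  q_8=1·1854+797=2651
a_9=1:  p_9=1·41325+28901=70226,  q_9=1·2651+1854=4505
fundamental: x₁=70226, y₁=4505  (since 4931691076 − 243·20295025 = 1)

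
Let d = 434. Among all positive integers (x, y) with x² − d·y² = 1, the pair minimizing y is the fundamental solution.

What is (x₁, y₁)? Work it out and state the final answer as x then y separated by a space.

d=434: √d = [20; 1,4,1,40] (ℓ=4, even), read p_3/q_3
k=0  a_k=20  p_k/q_k = 20/1
k=1  a_k=1  p_k/q_k = 21/1
k=2  a_k=4  p_k/q_k = 104/5
k=3  a_k=1  p_k/q_k = 125/6
fundamental: x₁=125, y₁=6  (since 15625 − 434·36 = 1)

125 6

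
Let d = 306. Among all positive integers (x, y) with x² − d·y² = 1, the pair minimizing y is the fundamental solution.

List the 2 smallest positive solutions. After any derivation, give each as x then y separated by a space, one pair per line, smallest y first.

35 2
2449 140

√306 = [17; 2,34, …], period ℓ=2 (even) → k=1
i=0: a=17 ⇒ p=17, q=1
i=1: a=2 ⇒ p=35, q=2
(x₁, y₁) = (35, 2);  35² − 306·2² = 1 ✓
(x_2, y_2) = (35·35 + 306·2·2, 35·2 + 2·35) = (2449, 140)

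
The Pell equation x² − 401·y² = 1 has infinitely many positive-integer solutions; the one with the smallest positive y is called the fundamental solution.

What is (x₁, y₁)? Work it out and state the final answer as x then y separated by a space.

√401 = [20; 40, …], period ℓ=1 (odd) → k=1
step 0: (20, 1)  from 20·(1,0) + (0,1)
step 1: (801, 40)  from 40·(20,1) + (1,0)
→ (801, 40).  Check: 801²=641601, 401·40²=641600, difference 1.

801 40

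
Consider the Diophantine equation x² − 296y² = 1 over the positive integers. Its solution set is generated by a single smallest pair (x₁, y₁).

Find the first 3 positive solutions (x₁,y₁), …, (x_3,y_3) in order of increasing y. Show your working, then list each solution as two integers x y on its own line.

d=296: √d = [17; 4,1,7,1,4,34] (ℓ=6, even), read p_5/q_5
k=0  a_k=17  p_k/q_k = 17/1
k=1  a_k=4  p_k/q_k = 69/4
k=2  a_k=1  p_k/q_k = 86/5
…
k=4  a_k=1  p_k/q_k = 757/44
k=5  a_k=4  p_k/q_k = 3699/215
fundamental: x₁=3699, y₁=215  (since 13682601 − 296·46225 = 1)
n=2: (3699,215)∘(3699,215) = (3699·3699+296·215·215, 3699·215+215·3699) = (27365201,1590570)
n=3: (27365201,1590570)∘(3699,215) = (3699·27365201+296·215·1590570, 3699·1590570+215·27365201) = (202447753299,11767036645)

3699 215
27365201 1590570
202447753299 11767036645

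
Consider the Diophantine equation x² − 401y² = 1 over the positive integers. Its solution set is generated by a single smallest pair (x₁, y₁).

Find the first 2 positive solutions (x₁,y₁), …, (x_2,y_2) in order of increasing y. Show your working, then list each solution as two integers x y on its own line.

801 40
1283201 64080

√401 → a₀=20, period (40); ℓ=1 odd so k=1
k=0  a_k=20  p_k/q_k = 20/1
k=1  a_k=40  p_k/q_k = 801/40
(x₁, y₁) = (801, 40);  801² − 401·40² = 1 ✓
(x_2, y_2) = (801·801 + 401·40·40, 801·40 + 40·801) = (1283201, 64080)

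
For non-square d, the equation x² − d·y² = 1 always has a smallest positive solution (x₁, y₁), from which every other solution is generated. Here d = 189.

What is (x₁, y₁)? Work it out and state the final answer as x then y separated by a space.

55 4

√189 = [13; 1,2,1,26, …], period ℓ=4 (even) → k=3
step 0: (13, 1)  from 13·(1,0) + (0,1)
step 1: (14, 1)  from 1·(13,1) + (1,0)
step 2: (41, 3)  from 2·(14,1) + (13,1)
step 3: (55, 4)  from 1·(41,3) + (14,1)
(x₁, y₁) = (55, 4);  55² − 189·4² = 1 ✓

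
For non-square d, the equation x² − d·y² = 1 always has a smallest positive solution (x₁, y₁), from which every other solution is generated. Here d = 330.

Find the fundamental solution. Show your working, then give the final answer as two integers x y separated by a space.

109 6

√330 → a₀=18, period (6,36); ℓ=2 even so k=1
k=0  a_k=18  p_k/q_k = 18/1
k=1  a_k=6  p_k/q_k = 109/6
(x₁, y₁) = (109, 6);  109² − 330·6² = 1 ✓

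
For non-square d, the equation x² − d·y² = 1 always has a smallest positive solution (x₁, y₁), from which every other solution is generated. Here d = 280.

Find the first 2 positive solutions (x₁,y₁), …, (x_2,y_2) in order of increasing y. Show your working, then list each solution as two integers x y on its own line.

√280 → a₀=16, period (1,2,1,2,1,32); ℓ=6 even so k=5
step 0: (16, 1)  from 16·(1,0) + (0,1)
…
step 2: (50, 3)  from 2·(17,1) + (16,1)
…
step 4: (184, 11)  from 2·(67,4) + (50,3)
step 5: (251, 15)  from 1·(184,11) + (67,4)
fundamental: x₁=251, y₁=15  (since 63001 − 280·225 = 1)
(x_2, y_2) = (251·251 + 280·15·15, 251·15 + 15·251) = (126001, 7530)

251 15
126001 7530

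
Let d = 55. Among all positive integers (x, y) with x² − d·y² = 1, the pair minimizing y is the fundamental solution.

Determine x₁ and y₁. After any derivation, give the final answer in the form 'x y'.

[7; 2,2,2,14] for √55; ℓ=4 ⇒ convergent index 3
step 0: (7, 1)  from 7·(1,0) + (0,1)
step 1: (15, 2)  from 2·(7,1) + (1,0)
step 2: (37, 5)  from 2·(15,2) + (7,1)
step 3: (89, 12)  from 2·(37,5) + (15,2)
(x₁, y₁) = (89, 12);  89² − 55·12² = 1 ✓

89 12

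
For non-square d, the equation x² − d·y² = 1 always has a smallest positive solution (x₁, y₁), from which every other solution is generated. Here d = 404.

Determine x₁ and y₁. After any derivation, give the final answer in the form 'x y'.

√404 = [20; 10,40, …], period ℓ=2 (even) → k=1
step 0: (20, 1)  from 20·(1,0) + (0,1)
step 1: (201, 10)  from 10·(20,1) + (1,0)
(x₁, y₁) = (201, 10);  201² − 404·10² = 1 ✓

201 10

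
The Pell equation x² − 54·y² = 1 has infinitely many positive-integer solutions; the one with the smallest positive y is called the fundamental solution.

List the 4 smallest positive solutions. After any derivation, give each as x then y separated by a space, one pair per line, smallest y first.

d=54: √d = [7; 2,1,6,1,2,14] (ℓ=6, even), read p_5/q_5
i=0: a=7 ⇒ p=7, q=1
i=1: a=2 ⇒ p=15, q=2
i=2: a=1 ⇒ p=22, q=3
i=3: a=6 ⇒ p=147, q=20
i=4: a=1 ⇒ p=169, q=23
i=5: a=2 ⇒ p=485, q=66
(x₁, y₁) = (485, 66);  485² − 54·66² = 1 ✓
k=2:  x_2 = 485·485+54·66·66 = 470449,  y_2 = 485·66+66·485 = 64020
k=3:  x_3 = 485·470449+54·66·64020 = 456335045,  y_3 = 485·64020+66·470449 = 62099334
k=4:  x_4 = 485·456335045+54·66·62099334 = 442644523201,  y_4 = 485·62099334+66·456335045 = 60236289960

485 66
470449 64020
456335045 62099334
442644523201 60236289960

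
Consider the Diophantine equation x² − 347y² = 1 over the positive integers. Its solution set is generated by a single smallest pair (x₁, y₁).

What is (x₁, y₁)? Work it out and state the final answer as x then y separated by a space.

√347 = [18; 1,1,1,2,4,…,1,1,36, …], period ℓ=14 (even) → k=13
step 0: (18, 1)  from 18·(1,0) + (0,1)
step 1: (19, 1)  from 1·(18,1) + (1,0)
step 2: (37, 2)  from 1·(19,1) + (18,1)
…
step 7: (14269, 766)  from 17·(801,43) + (652,35)
step 8: (15070, 809)  from 1·(14269,766) + (801,43)
…
step 10: (164168, 8813)  from 2·(74549,4002) + (15070,809)
…
step 12: (402885, 21628)  from 1·(238717,12815) + (164168,8813)
step 13: (641602, 34443)  from 1·(402885,21628) + (238717,12815)
(x₁, y₁) = (641602, 34443);  641602² − 347·34443² = 1 ✓

641602 34443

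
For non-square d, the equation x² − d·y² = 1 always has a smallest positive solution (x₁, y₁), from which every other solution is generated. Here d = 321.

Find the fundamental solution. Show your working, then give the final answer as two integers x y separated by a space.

215 12

√321 → a₀=17, period (1,10,1,34); ℓ=4 even so k=3
a_0=17:  p_0=17·1+0=17,  q_0=17·0+1=1
a_1=1:  p_1=1·17+1=18,  q_1=1·1+0=1
a_2=10:  p_2=10·18+17=197,  q_2=10·1+1=11
a_3=1:  p_3=1·197+18=215,  q_3=1·11+1=12
→ (215, 12).  Check: 215²=46225, 321·12²=46224, difference 1.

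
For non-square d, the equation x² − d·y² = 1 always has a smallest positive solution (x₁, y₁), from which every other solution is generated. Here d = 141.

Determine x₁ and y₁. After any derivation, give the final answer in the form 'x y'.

95 8

[11; 1,6,1,22] for √141; ℓ=4 ⇒ convergent index 3
step 0: (11, 1)  from 11·(1,0) + (0,1)
…
step 2: (83, 7)  from 6·(12,1) + (11,1)
step 3: (95, 8)  from 1·(83,7) + (12,1)
→ (95, 8).  Check: 95²=9025, 141·8²=9024, difference 1.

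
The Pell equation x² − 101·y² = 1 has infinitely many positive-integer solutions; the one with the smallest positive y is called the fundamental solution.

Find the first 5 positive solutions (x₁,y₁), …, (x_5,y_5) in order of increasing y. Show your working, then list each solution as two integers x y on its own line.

√101 → a₀=10, period (20); ℓ=1 odd so k=1
k=0  a_k=10  p_k/q_k = 10/1
k=1  a_k=20  p_k/q_k = 201/20
→ (201, 20).  Check: 201²=40401, 101·20²=40400, difference 1.
(x_2, y_2) = (201·201 + 101·20·20, 201·20 + 20·201) = (80801, 8040)
(x_3, y_3) = (201·80801 + 101·20·8040, 201·8040 + 20·80801) = (32481801, 3232060)
(x_4, y_4) = (201·32481801 + 101·20·3232060, 201·3232060 + 20·32481801) = (13057603201, 1299280080)
(x_5, y_5) = (201·13057603201 + 101·20·1299280080, 201·1299280080 + 20·13057603201) = (5249124005001, 522307360100)

201 20
80801 8040
32481801 3232060
13057603201 1299280080
5249124005001 522307360100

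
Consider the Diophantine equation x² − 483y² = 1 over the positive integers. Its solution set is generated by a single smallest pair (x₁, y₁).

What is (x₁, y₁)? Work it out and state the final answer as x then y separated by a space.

22 1

√483 → a₀=21, period (1,42); ℓ=2 even so k=1
k=0  a_k=21  p_k/q_k = 21/1
k=1  a_k=1  p_k/q_k = 22/1
(x₁, y₁) = (22, 1);  22² − 483·1² = 1 ✓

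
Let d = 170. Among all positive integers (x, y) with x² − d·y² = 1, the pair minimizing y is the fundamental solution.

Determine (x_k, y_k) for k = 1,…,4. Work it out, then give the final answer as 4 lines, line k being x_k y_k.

339 26
229841 17628
155831859 11951758
105653770561 8103274296

[13; 26] for √170; ℓ=1 ⇒ convergent index 1
step 0: (13, 1)  from 13·(1,0) + (0,1)
step 1: (339, 26)  from 26·(13,1) + (1,0)
fundamental: x₁=339, y₁=26  (since 114921 − 170·676 = 1)
k=2:  x_2 = 339·339+170·26·26 = 229841,  y_2 = 339·26+26·339 = 17628
k=3:  x_3 = 339·229841+170·26·17628 = 155831859,  y_3 = 339·17628+26·229841 = 11951758
k=4:  x_4 = 339·155831859+170·26·11951758 = 105653770561,  y_4 = 339·11951758+26·155831859 = 8103274296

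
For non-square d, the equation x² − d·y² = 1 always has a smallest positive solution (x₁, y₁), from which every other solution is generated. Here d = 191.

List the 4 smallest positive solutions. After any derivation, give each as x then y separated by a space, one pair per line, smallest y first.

8994000 650783
161784071999999 11706284604000
2910171887135973018000 210572647456751349217
52348171905801720863712000001 3787780782452031563430792000

√191 = [13; 1,4,1,1,3,…,4,1,26, …], period ℓ=16 (even) → k=15
step 0: (13, 1)  from 13·(1,0) + (0,1)
…
step 2: (69, 5)  from 4·(14,1) + (13,1)
step 3: (83, 6)  from 1·(69,5) + (14,1)
step 4: (152, 11)  from 1·(83,6) + (69,5)
step 5: (539, 39)  from 3·(152,11) + (83,6)
step 6: (1230, 89)  from 2·(539,39) + (152,11)
step 7: (2999, 217)  from 2·(1230,89) + (539,39)
…
step 9: (83433, 6037)  from 2·(40217,2910) + (2999,217)
step 10: (207083, 14984)  from 2·(83433,6037) + (40217,2910)
…
step 14: (7377553, 533821)  from 4·(1616447,116962) + (911765,65973)
step 15: (8994000, 650783)  from 1·(7377553,533821) + (1616447,116962)
→ (8994000, 650783).  Check: 8994000²=80892036000000, 191·650783²=80892035999999, difference 1.
n=2: (8994000,650783)∘(8994000,650783) = (8994000·8994000+191·650783·650783, 8994000·650783+650783·8994000) = (161784071999999,11706284604000)
n=3: (161784071999999,11706284604000)∘(8994000,650783) = (8994000·161784071999999+191·650783·11706284604000, 8994000·11706284604000+650783·161784071999999) = (2910171887135973018000,210572647456751349217)
n=4: (2910171887135973018000,210572647456751349217)∘(8994000,650783) = (8994000·2910171887135973018000+191·650783·210572647456751349217, 8994000·210572647456751349217+650783·2910171887135973018000) = (52348171905801720863712000001,3787780782452031563430792000)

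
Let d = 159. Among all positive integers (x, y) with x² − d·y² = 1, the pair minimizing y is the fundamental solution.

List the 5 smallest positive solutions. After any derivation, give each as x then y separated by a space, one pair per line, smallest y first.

1324 105
3505951 278040
9283756924 736249815
24583384828801 1949589232080
65096793742908124 5162511550298025

[12; 1,1,1,1,3,1,1,1,1,24] for √159; ℓ=10 ⇒ convergent index 9
step 0: (12, 1)  from 12·(1,0) + (0,1)
step 1: (13, 1)  from 1·(12,1) + (1,0)
step 2: (25, 2)  from 1·(13,1) + (12,1)
…
step 7: (517, 41)  from 1·(290,23) + (227,18)
step 8: (807, 64)  from 1·(517,41) + (290,23)
step 9: (1324, 105)  from 1·(807,64) + (517,41)
(x₁, y₁) = (1324, 105);  1324² − 159·105² = 1 ✓
n=2: (1324,105)∘(1324,105) = (1324·1324+159·105·105, 1324·105+105·1324) = (3505951,278040)
n=3: (3505951,278040)∘(1324,105) = (1324·3505951+159·105·278040, 1324·278040+105·3505951) = (9283756924,736249815)
n=4: (9283756924,736249815)∘(1324,105) = (1324·9283756924+159·105·736249815, 1324·736249815+105·9283756924) = (24583384828801,1949589232080)
n=5: (24583384828801,1949589232080)∘(1324,105) = (1324·24583384828801+159·105·1949589232080, 1324·1949589232080+105·24583384828801) = (65096793742908124,5162511550298025)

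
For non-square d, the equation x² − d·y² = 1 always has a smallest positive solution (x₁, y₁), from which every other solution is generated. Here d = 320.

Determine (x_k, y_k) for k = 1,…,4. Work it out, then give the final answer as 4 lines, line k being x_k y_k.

161 9
51841 2898
16692641 933147
5374978561 300470436

[17; 1,7,1,34] for √320; ℓ=4 ⇒ convergent index 3
a_0=17:  p_0=17·1+0=17,  q_0=17·0+1=1
…
a_2=7:  p_2=7·18+17=143,  q_2=7·1+1=8
a_3=1:  p_3=1·143+18=161,  q_3=1·8+1=9
fundamental: x₁=161, y₁=9  (since 25921 − 320·81 = 1)
(161+9√320)^2 = 51841 + 2898√320
(161+9√320)^3 = 16692641 + 933147√320
(161+9√320)^4 = 5374978561 + 300470436√320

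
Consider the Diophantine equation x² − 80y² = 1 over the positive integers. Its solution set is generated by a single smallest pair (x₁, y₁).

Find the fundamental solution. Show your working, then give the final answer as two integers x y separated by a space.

9 1

√80 = [8; 1,16, …], period ℓ=2 (even) → k=1
k=0  a_k=8  p_k/q_k = 8/1
k=1  a_k=1  p_k/q_k = 9/1
→ (9, 1).  Check: 9²=81, 80·1²=80, difference 1.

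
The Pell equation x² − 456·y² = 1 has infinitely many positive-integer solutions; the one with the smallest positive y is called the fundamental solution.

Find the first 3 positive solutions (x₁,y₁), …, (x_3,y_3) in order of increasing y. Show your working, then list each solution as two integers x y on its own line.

1025 48
2101249 98400
4307559425 201719952

[21; 2,1,4,1,2,42] for √456; ℓ=6 ⇒ convergent index 5
k=0  a_k=21  p_k/q_k = 21/1
k=1  a_k=2  p_k/q_k = 43/2
k=2  a_k=1  p_k/q_k = 64/3
k=3  a_k=4  p_k/q_k = 299/14
k=4  a_k=1  p_k/q_k = 363/17
k=5  a_k=2  p_k/q_k = 1025/48
fundamental: x₁=1025, y₁=48  (since 1050625 − 456·2304 = 1)
n=2: (1025,48)∘(1025,48) = (1025·1025+456·48·48, 1025·48+48·1025) = (2101249,98400)
n=3: (2101249,98400)∘(1025,48) = (1025·2101249+456·48·98400, 1025·98400+48·2101249) = (4307559425,201719952)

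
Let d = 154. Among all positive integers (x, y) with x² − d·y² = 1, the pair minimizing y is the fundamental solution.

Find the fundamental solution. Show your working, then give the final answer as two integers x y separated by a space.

√154 = [12; 2,2,3,1,2,1,3,2,2,24, …], period ℓ=10 (even) → k=9
i=0: a=12 ⇒ p=12, q=1
…
i=2: a=2 ⇒ p=62, q=5
…
i=4: a=1 ⇒ p=273, q=22
i=5: a=2 ⇒ p=757, q=61
i=6: a=1 ⇒ p=1030, q=83
i=7: a=3 ⇒ p=3847, q=310
i=8: a=2 ⇒ p=8724, q=703
i=9: a=2 ⇒ p=21295, q=1716
→ (21295, 1716).  Check: 21295²=453477025, 154·1716²=453477024, difference 1.

21295 1716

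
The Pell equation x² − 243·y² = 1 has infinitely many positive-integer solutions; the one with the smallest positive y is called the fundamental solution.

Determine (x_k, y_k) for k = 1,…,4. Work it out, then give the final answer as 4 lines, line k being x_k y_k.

70226 4505
9863382151 632736260
1385331749802026 88869073185015
194572614913330773601 12481839066348990520

[15; 1,1,2,3,15,3,2,1,1,30] for √243; ℓ=10 ⇒ convergent index 9
k=0  a_k=15  p_k/q_k = 15/1
k=1  a_k=1  p_k/q_k = 16/1
…
k=3  a_k=2  p_k/q_k = 78/5
k=4  a_k=3  p_k/q_k = 265/17
…
k=6  a_k=3  p_k/q_k = 12424/797
k=7  a_k=2  p_k/q_k = 28901/1854
k=8  a_k=1  p_k/q_k = 41325/2651
k=9  a_k=1  p_k/q_k = 70226/4505
→ (70226, 4505).  Check: 70226²=4931691076, 243·4505²=4931691075, difference 1.
k=2:  x_2 = 70226·70226+243·4505·4505 = 9863382151,  y_2 = 70226·4505+4505·70226 = 632736260
k=3:  x_3 = 70226·9863382151+243·4505·632736260 = 1385331749802026,  y_3 = 70226·632736260+4505·9863382151 = 88869073185015
k=4:  x_4 = 70226·1385331749802026+243·4505·88869073185015 = 194572614913330773601,  y_4 = 70226·88869073185015+4505·1385331749802026 = 12481839066348990520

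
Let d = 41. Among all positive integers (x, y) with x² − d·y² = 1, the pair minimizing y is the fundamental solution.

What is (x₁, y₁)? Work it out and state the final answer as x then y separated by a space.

√41 = [6; 2,2,12, …], period ℓ=3 (odd) → k=5
a_0=6:  p_0=6·1+0=6,  q_0=6·0+1=1
…
a_3=12:  p_3=12·32+13=397,  q_3=12·5+2=62
a_4=2:  p_4=2·397+32=826,  q_4=2·62+5=129
a_5=2:  p_5=2·826+397=2049,  q_5=2·129+62=320
fundamental: x₁=2049, y₁=320  (since 4198401 − 41·102400 = 1)

2049 320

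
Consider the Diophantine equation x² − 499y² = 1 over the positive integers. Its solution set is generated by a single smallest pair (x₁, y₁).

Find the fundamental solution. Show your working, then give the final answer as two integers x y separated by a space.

√499 = [22; 2,1,21,1,2,44, …], period ℓ=6 (even) → k=5
i=0: a=22 ⇒ p=22, q=1
…
i=2: a=1 ⇒ p=67, q=3
i=3: a=21 ⇒ p=1452, q=65
i=4: a=1 ⇒ p=1519, q=68
i=5: a=2 ⇒ p=4490, q=201
(x₁, y₁) = (4490, 201);  4490² − 499·201² = 1 ✓

4490 201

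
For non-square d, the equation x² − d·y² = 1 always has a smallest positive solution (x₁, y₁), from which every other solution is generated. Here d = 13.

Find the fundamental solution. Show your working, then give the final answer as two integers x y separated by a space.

[3; 1,1,1,1,6] for √13; ℓ=5 ⇒ convergent index 9
a_0=3:  p_0=3·1+0=3,  q_0=3·0+1=1
…
a_2=1:  p_2=1·4+3=7,  q_2=1·1+1=2
…
a_4=1:  p_4=1·11+7=18,  q_4=1·3+2=5
…
a_8=1:  p_8=1·256+137=393,  q_8=1·71+38=109
a_9=1:  p_9=1·393+256=649,  q_9=1·109+71=180
(x₁, y₁) = (649, 180);  649² − 13·180² = 1 ✓

649 180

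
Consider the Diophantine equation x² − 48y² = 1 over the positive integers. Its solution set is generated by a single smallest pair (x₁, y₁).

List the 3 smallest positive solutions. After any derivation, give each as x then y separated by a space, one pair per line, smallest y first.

√48 → a₀=6, period (1,12); ℓ=2 even so k=1
step 0: (6, 1)  from 6·(1,0) + (0,1)
step 1: (7, 1)  from 1·(6,1) + (1,0)
(x₁, y₁) = (7, 1);  7² − 48·1² = 1 ✓
(x_2, y_2) = (7·7 + 48·1·1, 7·1 + 1·7) = (97, 14)
(x_3, y_3) = (7·97 + 48·1·14, 7·14 + 1·97) = (1351, 195)

7 1
97 14
1351 195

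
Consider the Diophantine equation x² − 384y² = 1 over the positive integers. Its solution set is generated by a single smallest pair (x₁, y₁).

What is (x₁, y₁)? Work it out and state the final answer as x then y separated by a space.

[19; 1,1,2,9,2,1,1,38] for √384; ℓ=8 ⇒ convergent index 7
a_0=19:  p_0=19·1+0=19,  q_0=19·0+1=1
a_1=1:  p_1=1·19+1=20,  q_1=1·1+0=1
a_2=1:  p_2=1·20+19=39,  q_2=1·1+1=2
a_3=2:  p_3=2·39+20=98,  q_3=2·2+1=5
a_4=9:  p_4=9·98+39=921,  q_4=9·5+2=47
a_5=2:  p_5=2·921+98=1940,  q_5=2·47+5=99
a_6=1:  p_6=1·1940+921=2861,  q_6=1·99+47=146
a_7=1:  p_7=1·2861+1940=4801,  q_7=1·146+99=245
→ (4801, 245).  Check: 4801²=23049601, 384·245²=23049600, difference 1.

4801 245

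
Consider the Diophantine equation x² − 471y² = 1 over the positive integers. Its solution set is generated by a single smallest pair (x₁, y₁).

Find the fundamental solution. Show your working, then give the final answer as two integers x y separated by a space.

7838695 361188

[21; 1,2,2,1,3,…,2,1,42] for √471; ℓ=14 ⇒ convergent index 13
step 0: (21, 1)  from 21·(1,0) + (0,1)
step 1: (22, 1)  from 1·(21,1) + (1,0)
…
step 5: (803, 37)  from 3·(217,10) + (152,7)
…
step 8: (198665, 9154)  from 4·(48809,2249) + (3429,158)
step 9: (644804, 29711)  from 3·(198665,9154) + (48809,2249)
step 10: (843469, 38865)  from 1·(644804,29711) + (198665,9154)
step 11: (2331742, 107441)  from 2·(843469,38865) + (644804,29711)
step 12: (5506953, 253747)  from 2·(2331742,107441) + (843469,38865)
step 13: (7838695, 361188)  from 1·(5506953,253747) + (2331742,107441)
→ (7838695, 361188).  Check: 7838695²=61445139303025, 471·361188²=61445139303024, difference 1.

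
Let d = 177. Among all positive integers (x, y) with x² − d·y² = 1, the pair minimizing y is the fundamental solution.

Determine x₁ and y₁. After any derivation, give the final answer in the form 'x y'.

62423 4692

√177 = [13; 3,3,2,8,2,3,3,26, …], period ℓ=8 (even) → k=7
a_0=13:  p_0=13·1+0=13,  q_0=13·0+1=1
…
a_3=2:  p_3=2·133+40=306,  q_3=2·10+3=23
a_4=8:  p_4=8·306+133=2581,  q_4=8·23+10=194
…
a_6=3:  p_6=3·5468+2581=18985,  q_6=3·411+194=1427
a_7=3:  p_7=3·18985+5468=62423,  q_7=3·1427+411=4692
(x₁, y₁) = (62423, 4692);  62423² − 177·4692² = 1 ✓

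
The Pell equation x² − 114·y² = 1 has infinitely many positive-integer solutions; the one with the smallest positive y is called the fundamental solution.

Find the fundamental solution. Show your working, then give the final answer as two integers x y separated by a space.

1025 96

d=114: √d = [10; 1,2,10,2,1,20] (ℓ=6, even), read p_5/q_5
k=0  a_k=10  p_k/q_k = 10/1
k=1  a_k=1  p_k/q_k = 11/1
…
k=4  a_k=2  p_k/q_k = 694/65
k=5  a_k=1  p_k/q_k = 1025/96
(x₁, y₁) = (1025, 96);  1025² − 114·96² = 1 ✓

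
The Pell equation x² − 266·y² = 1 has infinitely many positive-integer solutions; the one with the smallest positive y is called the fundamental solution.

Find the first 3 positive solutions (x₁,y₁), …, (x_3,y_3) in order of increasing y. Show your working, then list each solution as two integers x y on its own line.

685 42
938449 57540
1285674445 78829758

√266 → a₀=16, period (3,4,3,32); ℓ=4 even so k=3
k=0  a_k=16  p_k/q_k = 16/1
…
k=2  a_k=4  p_k/q_k = 212/13
k=3  a_k=3  p_k/q_k = 685/42
→ (685, 42).  Check: 685²=469225, 266·42²=469224, difference 1.
(685+42√266)^2 = 938449 + 57540√266
(685+42√266)^3 = 1285674445 + 78829758√266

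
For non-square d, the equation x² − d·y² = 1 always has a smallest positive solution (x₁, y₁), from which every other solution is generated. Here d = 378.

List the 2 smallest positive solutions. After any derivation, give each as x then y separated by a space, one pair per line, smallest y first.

√378 → a₀=19, period (2,3,1,4,1,3,2,38); ℓ=8 even so k=7
k=0  a_k=19  p_k/q_k = 19/1
…
k=3  a_k=1  p_k/q_k = 175/9
…
k=6  a_k=3  p_k/q_k = 3869/199
k=7  a_k=2  p_k/q_k = 8749/450
fundamental: x₁=8749, y₁=450  (since 76545001 − 378·202500 = 1)
(x_2, y_2) = (8749·8749 + 378·450·450, 8749·450 + 450·8749) = (153090001, 7874100)

8749 450
153090001 7874100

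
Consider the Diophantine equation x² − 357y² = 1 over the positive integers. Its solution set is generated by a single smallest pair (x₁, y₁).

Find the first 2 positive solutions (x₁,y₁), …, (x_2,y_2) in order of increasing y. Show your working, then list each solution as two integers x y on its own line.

3401 180
23133601 1224360

√357 → a₀=18, period (1,8,2,8,1,36); ℓ=6 even so k=5
a_0=18:  p_0=18·1+0=18,  q_0=18·0+1=1
…
a_2=8:  p_2=8·19+18=170,  q_2=8·1+1=9
a_3=2:  p_3=2·170+19=359,  q_3=2·9+1=19
a_4=8:  p_4=8·359+170=3042,  q_4=8·19+9=161
a_5=1:  p_5=1·3042+359=3401,  q_5=1·161+19=180
(x₁, y₁) = (3401, 180);  3401² − 357·180² = 1 ✓
n=2: (3401,180)∘(3401,180) = (3401·3401+357·180·180, 3401·180+180·3401) = (23133601,1224360)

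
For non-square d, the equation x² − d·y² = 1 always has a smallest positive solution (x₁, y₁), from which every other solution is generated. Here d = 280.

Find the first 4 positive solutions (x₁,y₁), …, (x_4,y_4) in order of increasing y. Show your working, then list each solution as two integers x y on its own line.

√280 → a₀=16, period (1,2,1,2,1,32); ℓ=6 even so k=5
i=0: a=16 ⇒ p=16, q=1
i=1: a=1 ⇒ p=17, q=1
…
i=4: a=2 ⇒ p=184, q=11
i=5: a=1 ⇒ p=251, q=15
→ (251, 15).  Check: 251²=63001, 280·15²=63000, difference 1.
(x_2, y_2) = (251·251 + 280·15·15, 251·15 + 15·251) = (126001, 7530)
(x_3, y_3) = (251·126001 + 280·15·7530, 251·7530 + 15·126001) = (63252251, 3780045)
(x_4, y_4) = (251·63252251 + 280·15·3780045, 251·3780045 + 15·63252251) = (31752504001, 1897575060)

251 15
126001 7530
63252251 3780045
31752504001 1897575060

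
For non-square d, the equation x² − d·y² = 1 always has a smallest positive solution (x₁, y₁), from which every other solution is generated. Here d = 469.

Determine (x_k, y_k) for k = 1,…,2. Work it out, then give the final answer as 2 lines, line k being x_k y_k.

d=469: √d = [21; 1,1,1,10,6,10,1,1,1,42] (ℓ=10, even), read p_9/q_9
i=0: a=21 ⇒ p=21, q=1
…
i=3: a=1 ⇒ p=65, q=3
…
i=8: a=1 ⇒ p=90069, q=4159
i=9: a=1 ⇒ p=137215, q=6336
→ (137215, 6336).  Check: 137215²=18827956225, 469·6336²=18827956224, difference 1.
(x_2, y_2) = (137215·137215 + 469·6336·6336, 137215·6336 + 6336·137215) = (37655912449, 1738788480)

137215 6336
37655912449 1738788480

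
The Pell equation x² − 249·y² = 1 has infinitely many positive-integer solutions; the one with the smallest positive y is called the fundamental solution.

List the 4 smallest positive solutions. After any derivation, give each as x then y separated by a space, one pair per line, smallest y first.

8553815 542076
146335502108449 9273635639880
2503453625935556812055 158649927281879742324
42828158354663763449114371201 2714124255465295062538692240

d=249: √d = [15; 1,3,1,1,5,…,3,1,30] (ℓ=16, even), read p_15/q_15
a_0=15:  p_0=15·1+0=15,  q_0=15·0+1=1
a_1=1:  p_1=1·15+1=16,  q_1=1·1+0=1
a_2=3:  p_2=3·16+15=63,  q_2=3·1+1=4
a_3=1:  p_3=1·63+16=79,  q_3=1·4+1=5
a_4=1:  p_4=1·79+63=142,  q_4=1·5+4=9
a_5=5:  p_5=5·142+79=789,  q_5=5·9+5=50
a_6=1:  p_6=1·789+142=931,  q_6=1·50+9=59
a_7=3:  p_7=3·931+789=3582,  q_7=3·59+50=227
a_8=10:  p_8=10·3582+931=36751,  q_8=10·227+59=2329
a_9=3:  p_9=3·36751+3582=113835,  q_9=3·2329+227=7214
a_10=1:  p_10=1·113835+36751=150586,  q_10=1·7214+2329=9543
a_11=5:  p_11=5·150586+113835=866765,  q_11=5·9543+7214=54929
…
a_13=1:  p_13=1·1017351+866765=1884116,  q_13=1·64472+54929=119401
a_14=3:  p_14=3·1884116+1017351=6669699,  q_14=3·119401+64472=422675
a_15=1:  p_15=1·6669699+1884116=8553815,  q_15=1·422675+119401=542076
fundamental: x₁=8553815, y₁=542076  (since 73167751054225 − 249·293846389776 = 1)
(8553815+542076√249)^2 = 146335502108449 + 9273635639880√249
(8553815+542076√249)^3 = 2503453625935556812055 + 158649927281879742324√249
(8553815+542076√249)^4 = 42828158354663763449114371201 + 2714124255465295062538692240√249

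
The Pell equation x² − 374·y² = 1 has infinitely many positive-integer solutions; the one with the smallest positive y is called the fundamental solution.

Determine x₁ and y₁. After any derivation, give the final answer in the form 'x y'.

[19; 2,1,18,1,2,38] for √374; ℓ=6 ⇒ convergent index 5
a_0=19:  p_0=19·1+0=19,  q_0=19·0+1=1
a_1=2:  p_1=2·19+1=39,  q_1=2·1+0=2
a_2=1:  p_2=1·39+19=58,  q_2=1·2+1=3
a_3=18:  p_3=18·58+39=1083,  q_3=18·3+2=56
a_4=1:  p_4=1·1083+58=1141,  q_4=1·56+3=59
a_5=2:  p_5=2·1141+1083=3365,  q_5=2·59+56=174
fundamental: x₁=3365, y₁=174  (since 11323225 − 374·30276 = 1)

3365 174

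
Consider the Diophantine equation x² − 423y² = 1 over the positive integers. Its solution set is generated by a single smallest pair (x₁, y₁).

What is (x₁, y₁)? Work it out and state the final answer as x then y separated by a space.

[20; 1,1,3,4,3,1,1,40] for √423; ℓ=8 ⇒ convergent index 7
a_0=20:  p_0=20·1+0=20,  q_0=20·0+1=1
a_1=1:  p_1=1·20+1=21,  q_1=1·1+0=1
…
a_3=3:  p_3=3·41+21=144,  q_3=3·2+1=7
…
a_6=1:  p_6=1·1995+617=2612,  q_6=1·97+30=127
a_7=1:  p_7=1·2612+1995=4607,  q_7=1·127+97=224
fundamental: x₁=4607, y₁=224  (since 21224449 − 423·50176 = 1)

4607 224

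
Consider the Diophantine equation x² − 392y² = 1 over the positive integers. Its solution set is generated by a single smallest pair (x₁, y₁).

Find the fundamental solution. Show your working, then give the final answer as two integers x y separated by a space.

√392 = [19; 1,3,1,38, …], period ℓ=4 (even) → k=3
k=0  a_k=19  p_k/q_k = 19/1
…
k=2  a_k=3  p_k/q_k = 79/4
k=3  a_k=1  p_k/q_k = 99/5
→ (99, 5).  Check: 99²=9801, 392·5²=9800, difference 1.

99 5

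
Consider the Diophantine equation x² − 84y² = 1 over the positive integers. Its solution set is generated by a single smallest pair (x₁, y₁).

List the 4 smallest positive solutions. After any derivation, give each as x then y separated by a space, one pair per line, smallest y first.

√84 = [9; 6,18, …], period ℓ=2 (even) → k=1
step 0: (9, 1)  from 9·(1,0) + (0,1)
step 1: (55, 6)  from 6·(9,1) + (1,0)
→ (55, 6).  Check: 55²=3025, 84·6²=3024, difference 1.
k=2:  x_2 = 55·55+84·6·6 = 6049,  y_2 = 55·6+6·55 = 660
k=3:  x_3 = 55·6049+84·6·660 = 665335,  y_3 = 55·660+6·6049 = 72594
k=4:  x_4 = 55·665335+84·6·72594 = 73180801,  y_4 = 55·72594+6·665335 = 7984680

55 6
6049 660
665335 72594
73180801 7984680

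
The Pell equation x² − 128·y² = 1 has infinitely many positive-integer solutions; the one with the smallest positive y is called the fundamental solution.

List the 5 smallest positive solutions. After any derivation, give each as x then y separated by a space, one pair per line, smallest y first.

577 51
665857 58854
768398401 67917465
886731088897 78376695756
1023286908188737 90446638984959

√128 = [11; 3,5,3,22, …], period ℓ=4 (even) → k=3
i=0: a=11 ⇒ p=11, q=1
…
i=2: a=5 ⇒ p=181, q=16
i=3: a=3 ⇒ p=577, q=51
fundamental: x₁=577, y₁=51  (since 332929 − 128·2601 = 1)
(x_2, y_2) = (577·577 + 128·51·51, 577·51 + 51·577) = (665857, 58854)
(x_3, y_3) = (577·665857 + 128·51·58854, 577·58854 + 51·665857) = (768398401, 67917465)
(x_4, y_4) = (577·768398401 + 128·51·67917465, 577·67917465 + 51·768398401) = (886731088897, 78376695756)
(x_5, y_5) = (577·886731088897 + 128·51·78376695756, 577·78376695756 + 51·886731088897) = (1023286908188737, 90446638984959)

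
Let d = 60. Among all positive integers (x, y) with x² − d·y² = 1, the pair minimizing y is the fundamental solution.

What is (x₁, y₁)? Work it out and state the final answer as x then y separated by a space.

√60 = [7; 1,2,1,14, …], period ℓ=4 (even) → k=3
a_0=7:  p_0=7·1+0=7,  q_0=7·0+1=1
…
a_2=2:  p_2=2·8+7=23,  q_2=2·1+1=3
a_3=1:  p_3=1·23+8=31,  q_3=1·3+1=4
(x₁, y₁) = (31, 4);  31² − 60·4² = 1 ✓

31 4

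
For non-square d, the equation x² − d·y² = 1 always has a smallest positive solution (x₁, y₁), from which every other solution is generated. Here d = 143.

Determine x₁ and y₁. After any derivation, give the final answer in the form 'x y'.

12 1

√143 = [11; 1,22, …], period ℓ=2 (even) → k=1
a_0=11:  p_0=11·1+0=11,  q_0=11·0+1=1
a_1=1:  p_1=1·11+1=12,  q_1=1·1+0=1
fundamental: x₁=12, y₁=1  (since 144 − 143·1 = 1)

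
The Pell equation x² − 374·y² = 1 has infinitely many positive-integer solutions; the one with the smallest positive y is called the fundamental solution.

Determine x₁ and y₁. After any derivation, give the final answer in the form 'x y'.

d=374: √d = [19; 2,1,18,1,2,38] (ℓ=6, even), read p_5/q_5
i=0: a=19 ⇒ p=19, q=1
…
i=2: a=1 ⇒ p=58, q=3
…
i=4: a=1 ⇒ p=1141, q=59
i=5: a=2 ⇒ p=3365, q=174
fundamental: x₁=3365, y₁=174  (since 11323225 − 374·30276 = 1)

3365 174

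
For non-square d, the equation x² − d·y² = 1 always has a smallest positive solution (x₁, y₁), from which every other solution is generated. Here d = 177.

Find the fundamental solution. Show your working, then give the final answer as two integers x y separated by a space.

√177 = [13; 3,3,2,8,2,3,3,26, …], period ℓ=8 (even) → k=7
i=0: a=13 ⇒ p=13, q=1
…
i=6: a=3 ⇒ p=18985, q=1427
i=7: a=3 ⇒ p=62423, q=4692
→ (62423, 4692).  Check: 62423²=3896630929, 177·4692²=3896630928, difference 1.

62423 4692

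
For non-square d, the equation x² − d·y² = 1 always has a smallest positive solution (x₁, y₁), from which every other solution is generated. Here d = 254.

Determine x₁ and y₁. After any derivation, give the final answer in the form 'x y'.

√254 → a₀=15, period (1,14,1,30); ℓ=4 even so k=3
a_0=15:  p_0=15·1+0=15,  q_0=15·0+1=1
…
a_2=14:  p_2=14·16+15=239,  q_2=14·1+1=15
a_3=1:  p_3=1·239+16=255,  q_3=1·15+1=16
fundamental: x₁=255, y₁=16  (since 65025 − 254·256 = 1)

255 16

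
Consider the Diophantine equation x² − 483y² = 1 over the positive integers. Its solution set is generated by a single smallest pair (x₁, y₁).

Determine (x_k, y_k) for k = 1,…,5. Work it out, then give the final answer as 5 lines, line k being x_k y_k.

√483 → a₀=21, period (1,42); ℓ=2 even so k=1
a_0=21:  p_0=21·1+0=21,  q_0=21·0+1=1
a_1=1:  p_1=1·21+1=22,  q_1=1·1+0=1
fundamental: x₁=22, y₁=1  (since 484 − 483·1 = 1)
n=2: (22,1)∘(22,1) = (22·22+483·1·1, 22·1+1·22) = (967,44)
n=3: (967,44)∘(22,1) = (22·967+483·1·44, 22·44+1·967) = (42526,1935)
n=4: (42526,1935)∘(22,1) = (22·42526+483·1·1935, 22·1935+1·42526) = (1870177,85096)
n=5: (1870177,85096)∘(22,1) = (22·1870177+483·1·85096, 22·85096+1·1870177) = (82245262,3742289)

22 1
967 44
42526 1935
1870177 85096
82245262 3742289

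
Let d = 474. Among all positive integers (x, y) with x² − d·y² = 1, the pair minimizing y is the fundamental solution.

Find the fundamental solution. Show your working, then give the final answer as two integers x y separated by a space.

[21; 1,3,2,1,1,…,3,1,42] for √474; ℓ=14 ⇒ convergent index 13
k=0  a_k=21  p_k/q_k = 21/1
k=1  a_k=1  p_k/q_k = 22/1
k=2  a_k=3  p_k/q_k = 87/4
k=3  a_k=2  p_k/q_k = 196/9
k=4  a_k=1  p_k/q_k = 283/13
k=5  a_k=1  p_k/q_k = 479/22
…
k=7  a_k=6  p_k/q_k = 5051/232
…
k=9  a_k=1  p_k/q_k = 10864/499
k=10  a_k=1  p_k/q_k = 16677/766
k=11  a_k=2  p_k/q_k = 44218/2031
k=12  a_k=3  p_k/q_k = 149331/6859
k=13  a_k=1  p_k/q_k = 193549/8890
fundamental: x₁=193549, y₁=8890  (since 37461215401 − 474·79032100 = 1)

193549 8890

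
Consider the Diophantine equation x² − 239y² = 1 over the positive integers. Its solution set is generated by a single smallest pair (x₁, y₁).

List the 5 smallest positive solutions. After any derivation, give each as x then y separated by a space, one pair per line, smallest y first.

[15; 2,5,1,2,4,15,4,2,1,5,2,30] for √239; ℓ=12 ⇒ convergent index 11
i=0: a=15 ⇒ p=15, q=1
…
i=2: a=5 ⇒ p=170, q=11
…
i=4: a=2 ⇒ p=572, q=37
…
i=6: a=15 ⇒ p=37907, q=2452
i=7: a=4 ⇒ p=154117, q=9969
i=8: a=2 ⇒ p=346141, q=22390
i=9: a=1 ⇒ p=500258, q=32359
i=10: a=5 ⇒ p=2847431, q=184185
i=11: a=2 ⇒ p=6195120, q=400729
fundamental: x₁=6195120, y₁=400729  (since 38379511814400 − 239·160583731441 = 1)
(6195120+400729√239)^2 = 76759023628799 + 4965128484960√239
(6195120+400729√239)^3 = 951062724926484326640 + 61519133559490389671√239
(6195120+400729√239)^4 = 11783895416893046404284364801 + 762236829394135240588726080√239
(6195120+400729√239)^5 = 146005292350203948217495381647615600 + 9444297253032328704218497935069529√239

6195120 400729
76759023628799 4965128484960
951062724926484326640 61519133559490389671
11783895416893046404284364801 762236829394135240588726080
146005292350203948217495381647615600 9444297253032328704218497935069529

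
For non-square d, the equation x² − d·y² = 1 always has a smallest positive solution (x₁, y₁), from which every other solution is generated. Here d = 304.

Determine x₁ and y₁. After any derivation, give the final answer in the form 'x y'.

57799 3315

[17; 2,3,2,1,1,1,1,1,2,3,2,34] for √304; ℓ=12 ⇒ convergent index 11
step 0: (17, 1)  from 17·(1,0) + (0,1)
…
step 2: (122, 7)  from 3·(35,2) + (17,1)
step 3: (279, 16)  from 2·(122,7) + (35,2)
…
step 5: (680, 39)  from 1·(401,23) + (279,16)
step 6: (1081, 62)  from 1·(680,39) + (401,23)
step 7: (1761, 101)  from 1·(1081,62) + (680,39)
step 8: (2842, 163)  from 1·(1761,101) + (1081,62)
step 9: (7445, 427)  from 2·(2842,163) + (1761,101)
step 10: (25177, 1444)  from 3·(7445,427) + (2842,163)
step 11: (57799, 3315)  from 2·(25177,1444) + (7445,427)
fundamental: x₁=57799, y₁=3315  (since 3340724401 − 304·10989225 = 1)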